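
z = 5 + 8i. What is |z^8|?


|z| = sqrt(25+64) = sqrt(89) = 9.4340
|z^8| = |z|^8 = (sqrt(89))^8 = 89^4 = 62742241

|z^8| = 62742241


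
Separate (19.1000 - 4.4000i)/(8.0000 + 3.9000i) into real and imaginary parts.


Multiply by conjugate: (19.1000 - 4.4000i)(8.0000 - 3.9000i) / (8^2 + 3.9^2)
Numerator real = 19.1*8 - (4.4)*3.9 = 135.64
Numerator imag = -4.4*8 - 19.1*3.9 = -109.69
Denominator = 79.21
Re(z) = 135.64/79.21 = 1.7124
Im(z) = -109.69/79.21 = -1.3848

Re(z) = 1.7124, Im(z) = -1.3848


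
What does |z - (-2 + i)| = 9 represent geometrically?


|z - z0| = r is a circle with center z0 and radius r.
Center = (-2, 1), radius = 9

Circle with center (-2, 1) and radius 9


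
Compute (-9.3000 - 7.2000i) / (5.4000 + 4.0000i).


Conjugate of z2 = 5.4000 - 4.0000i
Numerator: (-9.3000 - 7.2000i)(5.4000 - 4.0000i) = -79.0200 - 1.6800i
Denominator: 5.4^2 + 4^2 = 45.16
Result = (-79.0200 - 1.6800i)/45.16

-1.7498 - 0.0372i


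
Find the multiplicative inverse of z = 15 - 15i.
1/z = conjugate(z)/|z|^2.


|z|^2 = 225+225 = 450
1/z = (15 + 15i)/450

1/z = 0.0333 + 0.0333i


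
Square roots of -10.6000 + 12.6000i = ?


|z| = sqrt(112.36+158.76) = 16.4657
sqrt((|z|+a)/2) = sqrt((16.4657+(-10.6))/2) = sqrt(2.9329) = 1.7126
sqrt((|z|-a)/2) = sqrt((16.4657-(-10.6))/2) = sqrt(13.5329) = 3.6787

±(1.7126 + 3.6787i) i.e. 1.7126 + 3.6787i and -1.7126 - 3.6787i


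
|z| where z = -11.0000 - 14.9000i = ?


|z| = sqrt((-11)^2 + (-14.9)^2) = sqrt(121 + 222.01) = sqrt(343.01) = 18.5205

|z| = 18.5205


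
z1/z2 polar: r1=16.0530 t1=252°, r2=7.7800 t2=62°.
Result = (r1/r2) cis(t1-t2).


r = 16.0530 / 7.7800 = 2.0634
theta = 252° - 62° = 190° = 190° (mod 360)

2.0634 cis(190°)


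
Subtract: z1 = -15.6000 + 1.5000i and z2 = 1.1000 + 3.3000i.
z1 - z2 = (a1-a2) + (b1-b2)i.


Real: -15.6 - 1.1 = -16.7
Imag: 1.5 - 3.3 = -1.8

-16.7000 - 1.8000i


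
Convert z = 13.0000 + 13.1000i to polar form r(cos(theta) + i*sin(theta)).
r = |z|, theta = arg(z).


r = sqrt(169+171.61) = sqrt(340.61) = 18.4556
theta = atan2(13.1, 13) = 45.2195 degrees

r = 18.4556, theta = 45.2195 degrees


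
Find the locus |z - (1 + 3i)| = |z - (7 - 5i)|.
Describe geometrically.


Equal distances means the locus is the perpendicular bisector of z1 and z2.
Midpoint = ((1+7)/2, (3+(-5))/2) = (4.0000, -1.0000)

Perpendicular bisector through (4.0000, -1.0000)


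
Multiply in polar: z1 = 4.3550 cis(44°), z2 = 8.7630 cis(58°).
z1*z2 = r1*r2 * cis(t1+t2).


r = 4.3550 * 8.7630 = 38.1629
theta = 44° + 58° = 102° = 102° (mod 360)

38.1629 cis(102°)


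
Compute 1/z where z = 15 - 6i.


|z|^2 = 225+36 = 261
1/z = (15 + 6i)/261

1/z = 0.0575 + 0.0230i


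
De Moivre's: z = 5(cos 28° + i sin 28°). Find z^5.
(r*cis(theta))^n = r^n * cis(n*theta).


r^5 = 5^5 = 3125
n*theta = 5*28° = 140° = 140° (mod 360)
a = 3125*cos(140°) = -2393.8889
b = 3125*sin(140°) = 2008.7113

3125 cis(140°) = -2393.8889 + 2008.7113i


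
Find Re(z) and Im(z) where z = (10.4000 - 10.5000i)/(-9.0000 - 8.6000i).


Multiply by conjugate: (10.4000 - 10.5000i)(-9.0000 + 8.6000i) / ((-9)^2 + (-8.6)^2)
Numerator real = 10.4*(-9) - (10.5)*(-8.6) = -3.3
Numerator imag = -10.5*(-9) - 10.4*(-8.6) = 183.94
Denominator = 154.96
Re(z) = -3.3/154.96 = -0.0213
Im(z) = 183.94/154.96 = 1.1870

Re(z) = -0.0213, Im(z) = 1.1870


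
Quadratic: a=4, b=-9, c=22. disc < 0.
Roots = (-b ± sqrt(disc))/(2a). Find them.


disc = (-9)^2 - 4*4*22 = 81 - 352 = -271
sqrt(|disc|) = sqrt(271) = 16.4621
Real part = 9/(2*4) = 1.1250
Imag part = 16.4621/(2*4) = 2.0578

1.1250 ± 2.0578i


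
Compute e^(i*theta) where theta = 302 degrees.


cos(302°) = 0.5299
sin(302°) = -0.8480

e^(i*302°) = 0.5299 - 0.8480i


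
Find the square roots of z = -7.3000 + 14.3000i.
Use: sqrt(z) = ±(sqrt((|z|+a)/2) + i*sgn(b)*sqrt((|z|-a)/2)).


|z| = sqrt(53.29+204.49) = 16.0555
sqrt((|z|+a)/2) = sqrt((16.0555+(-7.3))/2) = sqrt(4.3778) = 2.0923
sqrt((|z|-a)/2) = sqrt((16.0555-(-7.3))/2) = sqrt(11.6778) = 3.4173

±(2.0923 + 3.4173i) i.e. 2.0923 + 3.4173i and -2.0923 - 3.4173i


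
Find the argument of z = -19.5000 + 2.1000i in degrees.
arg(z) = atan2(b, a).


Re = -19.5, Im = 2.1
arg = atan2(2.1, -19.5) = 173.8534 degrees

arg(z) = 173.8534 degrees


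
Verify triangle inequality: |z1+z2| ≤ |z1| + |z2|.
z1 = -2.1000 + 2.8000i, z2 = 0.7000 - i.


|z1| = sqrt((-2.1)^2 + 2.8^2) = sqrt(12.25) = 3.5000
|z2| = sqrt(0.7^2 + (-1)^2) = sqrt(1.49) = 1.2207
z1+z2 = -1.4000 + 1.8000i
|z1+z2| = sqrt(5.2) = 2.2804
|z1|+|z2| = 3.5000 + 1.2207 = 4.7207

|z1+z2| = 2.2804 ≤ |z1|+|z2| = 4.7207 (verified)


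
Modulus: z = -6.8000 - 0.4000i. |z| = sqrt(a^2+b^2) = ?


|z| = sqrt((-6.8)^2 + (-0.4)^2) = sqrt(46.24 + 0.16) = sqrt(46.4) = 6.8118

|z| = 6.8118


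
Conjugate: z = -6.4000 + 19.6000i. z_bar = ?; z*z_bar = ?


z_bar = -6.4000 - 19.6000i
z*z_bar = (-6.4)^2 + 19.6^2 = 40.96 + 384.16 = 425.12

z_bar = -6.4000 - 19.6000i, z*z_bar = 425.12


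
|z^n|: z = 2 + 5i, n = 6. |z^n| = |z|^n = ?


|z| = sqrt(4+25) = sqrt(29) = 5.3852
|z^6| = |z|^6 = (sqrt(29))^6 = 29^3 = 24389

|z^6| = 24389


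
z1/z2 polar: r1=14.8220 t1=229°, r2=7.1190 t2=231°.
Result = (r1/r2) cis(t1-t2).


r = 14.8220 / 7.1190 = 2.0820
theta = 229° - 231° = -2° = 358° (mod 360)

2.0820 cis(358°)


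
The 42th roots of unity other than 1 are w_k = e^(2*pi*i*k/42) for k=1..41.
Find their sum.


With w = e^(2*pi*i/42), all 42 of the 42th roots of unity w^0 = 1, w, ..., w^(41) sum to 0: 1 + w + ... + w^(41) = (1 - w^42)/(1 - w) = 0 since w^42 = 1, w ≠ 1.
Removing the root 1: w + w^2 + ... + w^(41) = 0 - 1 = -1

Sum = -1


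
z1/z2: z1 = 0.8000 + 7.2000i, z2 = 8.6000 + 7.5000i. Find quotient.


Conjugate of z2 = 8.6000 - 7.5000i
Numerator: (0.8000 + 7.2000i)(8.6000 - 7.5000i) = 60.8800 + 55.9200i
Denominator: 8.6^2 + 7.5^2 = 130.21
Result = (60.8800 + 55.9200i)/130.21

0.4676 + 0.4295i


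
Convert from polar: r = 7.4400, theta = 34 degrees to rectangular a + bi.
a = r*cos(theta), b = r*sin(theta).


a = 7.4400*cos(34°) = 7.4400*0.829038 = 6.1680
b = 7.4400*sin(34°) = 7.4400*0.5592 = 4.1604

6.1680 + 4.1604i


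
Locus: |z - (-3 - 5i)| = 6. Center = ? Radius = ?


|z - z0| = r is a circle with center z0 and radius r.
Center = (-3, -5), radius = 6

Circle with center (-3, -5) and radius 6


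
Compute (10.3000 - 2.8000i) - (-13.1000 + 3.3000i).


Real: 10.3 + 13.1 = 23.4
Imag: -2.8 - 3.3 = -6.1

23.4000 - 6.1000i


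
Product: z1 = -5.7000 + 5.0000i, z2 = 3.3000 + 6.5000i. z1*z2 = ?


Real = -5.7*3.3 - 5*6.5 = -18.81 - 32.5 = -51.31
Imag = -5.7*6.5 + 3.3*5 = -37.05 + 16.5 = -20.55

-51.3100 - 20.5500i


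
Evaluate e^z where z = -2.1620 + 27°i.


e^-2.1620 = 0.1151
cos(27°) = 0.891
sin(27°) = 0.454
Real = 0.1151*0.891 = 0.1026
Imag = 0.1151*0.454 = 0.0523

0.1026 + 0.0523i


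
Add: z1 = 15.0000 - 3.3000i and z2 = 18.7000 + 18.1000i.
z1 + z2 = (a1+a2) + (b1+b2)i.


Real: 15 + 18.7 = 33.7
Imag: -3.3 + 18.1 = 14.8

33.7000 + 14.8000i


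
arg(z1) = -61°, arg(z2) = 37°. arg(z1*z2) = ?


arg(z1*z2) = -61° + 37° = -24°
Normalized to (-180°, 180°]: -24°

-24°


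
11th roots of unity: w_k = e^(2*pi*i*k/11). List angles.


The 11th roots of unity are cis(360k/11°) for k=0..10
Angle step = 360/11 = 32.7273°
Primitive root: cis(32.7273°)
Primitive root = 0.8413 + 0.5406i

11 roots at angles: 0°, 32.7273°, 65.4545°, 98.1818°, 130.9091°, 163.6364°, 196.3636°, 229.0909°, 261.8182°, 294.5455°, 327.2727°


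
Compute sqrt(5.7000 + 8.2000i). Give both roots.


|z| = sqrt(32.49+67.24) = 9.9865
sqrt((|z|+a)/2) = sqrt((9.9865+5.7)/2) = sqrt(7.8432) = 2.8006
sqrt((|z|-a)/2) = sqrt((9.9865-5.7)/2) = sqrt(2.1432) = 1.4640

±(2.8006 + 1.4640i) i.e. 2.8006 + 1.4640i and -2.8006 - 1.4640i


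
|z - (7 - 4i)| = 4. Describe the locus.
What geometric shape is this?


|z - z0| = r is a circle with center z0 and radius r.
Center = (7, -4), radius = 4

Circle with center (7, -4) and radius 4


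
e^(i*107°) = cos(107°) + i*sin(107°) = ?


cos(107°) = -0.2924
sin(107°) = 0.9563

e^(i*107°) = -0.2924 + 0.9563i


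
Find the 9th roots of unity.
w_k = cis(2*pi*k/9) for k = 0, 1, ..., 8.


The 9th roots of unity are cis(360k/9°) for k=0..8
Angle step = 360/9 = 40°
Primitive root: cis(40°)
Primitive root = 0.7660 + 0.6428i

9 roots at angles: 0°, 40°, 80°, 120°, 160°, 200°, 240°, 280°, 320°


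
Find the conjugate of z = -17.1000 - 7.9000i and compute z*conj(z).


z_bar = -17.1000 + 7.9000i
z*z_bar = (-17.1)^2 + (-7.9)^2 = 292.41 + 62.41 = 354.82

z_bar = -17.1000 + 7.9000i, z*z_bar = 354.82


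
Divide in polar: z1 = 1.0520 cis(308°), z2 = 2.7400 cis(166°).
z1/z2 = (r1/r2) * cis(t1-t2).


r = 1.0520 / 2.7400 = 0.3839
theta = 308° - 166° = 142° = 142° (mod 360)

0.3839 cis(142°)


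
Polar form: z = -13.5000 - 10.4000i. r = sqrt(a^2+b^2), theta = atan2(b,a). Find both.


r = sqrt(182.25+108.16) = sqrt(290.41) = 17.0414
theta = atan2(-10.4, -13.5) = -142.3904 degrees

r = 17.0414, theta = -142.3904 degrees


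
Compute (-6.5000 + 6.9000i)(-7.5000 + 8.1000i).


Real = -6.5*(-7.5) - 6.9*8.1 = 48.75 - 55.89 = -7.14
Imag = -6.5*8.1 - (7.5)*6.9 = -52.65 - (51.75) = -104.4

-7.1400 - 104.4000i


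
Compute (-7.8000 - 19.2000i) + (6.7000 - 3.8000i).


Real: -7.8 + 6.7 = -1.1
Imag: -19.2 - 3.8 = -23

-1.1000 - 23.0000i


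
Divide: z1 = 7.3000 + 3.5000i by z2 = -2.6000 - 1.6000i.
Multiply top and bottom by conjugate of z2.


Conjugate of z2 = -2.6000 + 1.6000i
Numerator: (7.3000 + 3.5000i)(-2.6000 + 1.6000i) = -24.5800 + 2.5800i
Denominator: (-2.6)^2 + (-1.6)^2 = 9.32
Result = (-24.5800 + 2.5800i)/9.32

-2.6373 + 0.2768i


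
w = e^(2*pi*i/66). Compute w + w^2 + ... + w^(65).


With w = e^(2*pi*i/66), all 66 of the 66th roots of unity w^0 = 1, w, ..., w^(65) sum to 0: 1 + w + ... + w^(65) = (1 - w^66)/(1 - w) = 0 since w^66 = 1, w ≠ 1.
Removing the root 1: w + w^2 + ... + w^(65) = 0 - 1 = -1

Sum = -1


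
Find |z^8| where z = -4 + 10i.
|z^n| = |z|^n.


|z| = sqrt(16+100) = sqrt(116) = 10.7703
|z^8| = |z|^8 = (sqrt(116))^8 = 116^4 = 181063936

|z^8| = 181063936


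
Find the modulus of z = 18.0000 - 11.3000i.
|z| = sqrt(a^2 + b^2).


|z| = sqrt(18^2 + (-11.3)^2) = sqrt(324 + 127.69) = sqrt(451.69) = 21.2530

|z| = 21.2530


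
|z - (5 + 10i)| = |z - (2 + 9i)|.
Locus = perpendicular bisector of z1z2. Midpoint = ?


Equal distances means the locus is the perpendicular bisector of z1 and z2.
Midpoint = ((5+2)/2, (10+9)/2) = (3.5000, 9.5000)

Perpendicular bisector through (3.5000, 9.5000)


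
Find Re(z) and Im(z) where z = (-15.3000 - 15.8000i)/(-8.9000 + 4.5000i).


Multiply by conjugate: (-15.3000 - 15.8000i)(-8.9000 - 4.5000i) / ((-8.9)^2 + 4.5^2)
Numerator real = -15.3*(-8.9) - (15.8)*4.5 = 65.07
Numerator imag = -15.8*(-8.9) - (-15.3)*4.5 = 209.47
Denominator = 99.46
Re(z) = 65.07/99.46 = 0.6542
Im(z) = 209.47/99.46 = 2.1061

Re(z) = 0.6542, Im(z) = 2.1061


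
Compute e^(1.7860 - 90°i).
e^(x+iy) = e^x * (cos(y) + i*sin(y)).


e^1.7860 = 5.9655
cos(-90°) = 0
sin(-90°) = -1
Real = 5.9655*0 = 0
Imag = 5.9655*(-1) = -5.9655

0 - 5.9655i


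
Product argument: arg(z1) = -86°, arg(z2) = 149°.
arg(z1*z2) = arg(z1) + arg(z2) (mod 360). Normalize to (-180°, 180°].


arg(z1*z2) = -86° + 149° = 63°
Normalized to (-180°, 180°]: 63°

63°


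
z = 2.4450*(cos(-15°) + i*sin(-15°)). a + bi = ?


a = 2.4450*cos(-15°) = 2.4450*0.96593 = 2.3617
b = 2.4450*sin(-15°) = 2.4450*(-0.2588) = -0.6328

2.3617 - 0.6328i


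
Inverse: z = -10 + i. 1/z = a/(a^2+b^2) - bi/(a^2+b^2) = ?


|z|^2 = 100+1 = 101
1/z = (-10 - 1i)/101

1/z = -0.0990 - 0.0099i


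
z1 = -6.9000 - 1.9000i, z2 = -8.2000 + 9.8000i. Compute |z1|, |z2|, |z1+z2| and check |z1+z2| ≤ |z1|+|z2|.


|z1| = sqrt((-6.9)^2 + (-1.9)^2) = sqrt(51.22) = 7.1568
|z2| = sqrt((-8.2)^2 + 9.8^2) = sqrt(163.28) = 12.7781
z1+z2 = -15.1000 + 7.9000i
|z1+z2| = sqrt(290.42) = 17.0417
|z1|+|z2| = 7.1568 + 12.7781 = 19.9349

|z1+z2| = 17.0417 ≤ |z1|+|z2| = 19.9349 (verified)


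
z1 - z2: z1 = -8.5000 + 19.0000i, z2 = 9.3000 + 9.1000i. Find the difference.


Real: -8.5 - 9.3 = -17.8
Imag: 19 - 9.1 = 9.9

-17.8000 + 9.9000i


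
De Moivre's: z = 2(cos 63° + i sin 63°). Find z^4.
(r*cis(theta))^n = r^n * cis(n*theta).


r^4 = 2^4 = 16
n*theta = 4*63° = 252° = 252° (mod 360)
a = 16*cos(252°) = -4.9443
b = 16*sin(252°) = -15.2169

16 cis(252°) = -4.9443 - 15.2169i


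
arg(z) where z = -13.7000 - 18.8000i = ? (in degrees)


Re = -13.7, Im = -18.8
arg = atan2(-18.8, -13.7) = -126.0817 degrees

arg(z) = -126.0817 degrees


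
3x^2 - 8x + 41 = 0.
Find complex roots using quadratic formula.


disc = (-8)^2 - 4*3*41 = 64 - 492 = -428
sqrt(|disc|) = sqrt(428) = 20.6882
Real part = 8/(2*3) = 1.3333
Imag part = 20.6882/(2*3) = 3.4480

1.3333 ± 3.4480i


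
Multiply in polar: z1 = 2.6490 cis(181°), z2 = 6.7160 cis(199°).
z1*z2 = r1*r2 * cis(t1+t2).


r = 2.6490 * 6.7160 = 17.7907
theta = 181° + 199° = 380° = 20° (mod 360)

17.7907 cis(20°)


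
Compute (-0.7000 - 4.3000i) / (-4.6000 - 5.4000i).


Conjugate of z2 = -4.6000 + 5.4000i
Numerator: (-0.7000 - 4.3000i)(-4.6000 + 5.4000i) = 26.4400 + 16.0000i
Denominator: (-4.6)^2 + (-5.4)^2 = 50.32
Result = (26.4400 + 16.0000i)/50.32

0.5254 + 0.3180i


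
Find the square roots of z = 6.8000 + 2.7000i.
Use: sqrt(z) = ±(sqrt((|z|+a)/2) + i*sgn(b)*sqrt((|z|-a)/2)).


|z| = sqrt(46.24+7.29) = 7.3164
sqrt((|z|+a)/2) = sqrt((7.3164+6.8)/2) = sqrt(7.0582) = 2.6567
sqrt((|z|-a)/2) = sqrt((7.3164-6.8)/2) = sqrt(0.2582) = 0.5081

±(2.6567 + 0.5081i) i.e. 2.6567 + 0.5081i and -2.6567 - 0.5081i


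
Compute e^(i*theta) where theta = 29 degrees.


cos(29°) = 0.8746
sin(29°) = 0.4848

e^(i*29°) = 0.8746 + 0.4848i


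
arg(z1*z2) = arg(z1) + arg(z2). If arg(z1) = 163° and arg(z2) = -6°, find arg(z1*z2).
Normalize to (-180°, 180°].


arg(z1*z2) = 163° - 6° = 157°
Normalized to (-180°, 180°]: 157°

157°


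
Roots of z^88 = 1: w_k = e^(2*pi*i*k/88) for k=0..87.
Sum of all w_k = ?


The sum of all 88th roots of unity is 0.
Geometric series: (1 - w^88)/(1 - w) = (1-1)/(1-w) = 0 since w^88 = 1, w ≠ 1.
Alternatively: coefficient of z^87 in z^88 - 1 is 0.

0


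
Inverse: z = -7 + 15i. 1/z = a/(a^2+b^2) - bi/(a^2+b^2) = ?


|z|^2 = 49+225 = 274
1/z = (-7 - 15i)/274

1/z = -0.0255 - 0.0547i


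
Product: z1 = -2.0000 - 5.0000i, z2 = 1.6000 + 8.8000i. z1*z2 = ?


Real = -2*1.6 - (-5)*8.8 = -3.2 - (-44) = 40.8
Imag = -2*8.8 + 1.6*(-5) = -17.6 - (8) = -25.6

40.8000 - 25.6000i


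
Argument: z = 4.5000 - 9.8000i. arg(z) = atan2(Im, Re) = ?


Re = 4.5, Im = -9.8
arg = atan2(-9.8, 4.5) = -65.3362 degrees

arg(z) = -65.3362 degrees


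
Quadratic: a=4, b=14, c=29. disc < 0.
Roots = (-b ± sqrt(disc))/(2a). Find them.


disc = 14^2 - 4*4*29 = 196 - 464 = -268
sqrt(|disc|) = sqrt(268) = 16.3707
Real part = -14/(2*4) = -1.7500
Imag part = 16.3707/(2*4) = 2.0463

-1.7500 ± 2.0463i


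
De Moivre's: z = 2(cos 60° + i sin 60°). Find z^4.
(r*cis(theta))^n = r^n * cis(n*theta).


r^4 = 2^4 = 16
n*theta = 4*60° = 240° = 240° (mod 360)
a = 16*cos(240°) = -8.0000
b = 16*sin(240°) = -13.8564

16 cis(240°) = -8.0000 - 13.8564i


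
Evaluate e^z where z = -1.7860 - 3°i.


e^-1.7860 = 0.1676
cos(-3°) = 0.9986
sin(-3°) = -0.0523
Real = 0.1676*0.9986 = 0.1674
Imag = 0.1676*(-0.0523) = -0.0088

0.1674 - 0.0088i


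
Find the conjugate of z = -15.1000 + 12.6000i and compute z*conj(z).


z_bar = -15.1000 - 12.6000i
z*z_bar = (-15.1)^2 + 12.6^2 = 228.01 + 158.76 = 386.77

z_bar = -15.1000 - 12.6000i, z*z_bar = 386.77


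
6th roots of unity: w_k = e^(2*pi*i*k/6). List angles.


The 6th roots of unity are cis(360k/6°) for k=0..5
Angle step = 360/6 = 60°
Primitive root: cis(60°)
Primitive root = 0.5000 + 0.8660i

6 roots at angles: 0°, 60°, 120°, 180°, 240°, 300°


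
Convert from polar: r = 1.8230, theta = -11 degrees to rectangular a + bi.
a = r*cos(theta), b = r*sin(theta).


a = 1.8230*cos(-11°) = 1.8230*0.9816 = 1.7895
b = 1.8230*sin(-11°) = 1.8230*(-0.1908) = -0.3478

1.7895 - 0.3478i


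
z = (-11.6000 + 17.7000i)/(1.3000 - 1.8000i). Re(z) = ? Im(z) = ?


Multiply by conjugate: (-11.6000 + 17.7000i)(1.3000 + 1.8000i) / (1.3^2 + (-1.8)^2)
Numerator real = -11.6*1.3 + 17.7*(-1.8) = -46.94
Numerator imag = 17.7*1.3 - (-11.6)*(-1.8) = 2.13
Denominator = 4.93
Re(z) = -46.94/4.93 = -9.5213
Im(z) = 2.13/4.93 = 0.4320

Re(z) = -9.5213, Im(z) = 0.4320


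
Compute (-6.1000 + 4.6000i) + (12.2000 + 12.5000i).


Real: -6.1 + 12.2 = 6.1
Imag: 4.6 + 12.5 = 17.1

6.1000 + 17.1000i


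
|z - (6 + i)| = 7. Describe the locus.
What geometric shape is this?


|z - z0| = r is a circle with center z0 and radius r.
Center = (6, 1), radius = 7

Circle with center (6, 1) and radius 7


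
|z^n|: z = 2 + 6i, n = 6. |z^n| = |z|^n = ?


|z| = sqrt(4+36) = sqrt(40) = 6.3246
|z^6| = |z|^6 = (sqrt(40))^6 = 40^3 = 64000

|z^6| = 64000


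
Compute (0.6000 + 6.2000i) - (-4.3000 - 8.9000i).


Real: 0.6 + 4.3 = 4.9
Imag: 6.2 + 8.9 = 15.1

4.9000 + 15.1000i


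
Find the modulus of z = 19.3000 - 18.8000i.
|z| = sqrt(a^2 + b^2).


|z| = sqrt(19.3^2 + (-18.8)^2) = sqrt(372.49 + 353.44) = sqrt(725.93) = 26.9431

|z| = 26.9431


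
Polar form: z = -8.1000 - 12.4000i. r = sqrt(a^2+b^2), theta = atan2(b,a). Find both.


r = sqrt(65.61+153.76) = sqrt(219.37) = 14.8111
theta = atan2(-12.4, -8.1) = -123.1536 degrees

r = 14.8111, theta = -123.1536 degrees


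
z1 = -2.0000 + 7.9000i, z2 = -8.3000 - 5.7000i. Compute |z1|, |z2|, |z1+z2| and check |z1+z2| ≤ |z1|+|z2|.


|z1| = sqrt((-2)^2 + 7.9^2) = sqrt(66.41) = 8.1492
|z2| = sqrt((-8.3)^2 + (-5.7)^2) = sqrt(101.38) = 10.0688
z1+z2 = -10.3000 + 2.2000i
|z1+z2| = sqrt(110.93) = 10.5323
|z1|+|z2| = 8.1492 + 10.0688 = 18.2180

|z1+z2| = 10.5323 ≤ |z1|+|z2| = 18.2180 (verified)


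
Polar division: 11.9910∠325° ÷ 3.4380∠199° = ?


r = 11.9910 / 3.4380 = 3.4878
theta = 325° - 199° = 126° = 126° (mod 360)

3.4878 cis(126°)


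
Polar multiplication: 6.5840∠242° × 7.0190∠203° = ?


r = 6.5840 * 7.0190 = 46.2131
theta = 242° + 203° = 445° = 85° (mod 360)

46.2131 cis(85°)


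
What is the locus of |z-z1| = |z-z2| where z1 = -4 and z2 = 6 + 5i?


Equal distances means the locus is the perpendicular bisector of z1 and z2.
Midpoint = ((-4+6)/2, (0+5)/2) = (1.0000, 2.5000)

Perpendicular bisector through (1.0000, 2.5000)


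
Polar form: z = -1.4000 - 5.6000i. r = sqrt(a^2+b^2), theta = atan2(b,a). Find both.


r = sqrt(1.96+31.36) = sqrt(33.32) = 5.7723
theta = atan2(-5.6, -1.4) = -104.0362 degrees

r = 5.7723, theta = -104.0362 degrees


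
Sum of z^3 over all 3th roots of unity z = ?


The roots are w_k = w^k with w = e^(2*pi*i/3), and (w^k)^3 = (w^3)^k.
So S = 1 + u + u^2 + ... + u^(2) with u = w^3.
3 = 1*3 + 0, so 3 is a multiple of 3 and u = (w^3)^1 = 1.
Every one of the 3 terms equals 1: S = 3

S = 3


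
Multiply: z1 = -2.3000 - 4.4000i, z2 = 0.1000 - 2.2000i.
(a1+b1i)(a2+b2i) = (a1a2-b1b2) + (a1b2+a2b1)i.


Real = -2.3*0.1 - (-4.4)*(-2.2) = -0.23 - 9.68 = -9.91
Imag = -2.3*(-2.2) + 0.1*(-4.4) = 5.06 - (0.44) = 4.62

-9.9100 + 4.6200i


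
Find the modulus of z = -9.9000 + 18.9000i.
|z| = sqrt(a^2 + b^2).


|z| = sqrt((-9.9)^2 + 18.9^2) = sqrt(98.01 + 357.21) = sqrt(455.22) = 21.3359

|z| = 21.3359


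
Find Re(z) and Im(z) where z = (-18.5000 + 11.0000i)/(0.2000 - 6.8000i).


Multiply by conjugate: (-18.5000 + 11.0000i)(0.2000 + 6.8000i) / (0.2^2 + (-6.8)^2)
Numerator real = -18.5*0.2 + 11*(-6.8) = -78.5
Numerator imag = 11*0.2 - (-18.5)*(-6.8) = -123.6
Denominator = 46.28
Re(z) = -78.5/46.28 = -1.6962
Im(z) = -123.6/46.28 = -2.6707

Re(z) = -1.6962, Im(z) = -2.6707


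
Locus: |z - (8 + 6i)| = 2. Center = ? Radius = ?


|z - z0| = r is a circle with center z0 and radius r.
Center = (8, 6), radius = 2

Circle with center (8, 6) and radius 2


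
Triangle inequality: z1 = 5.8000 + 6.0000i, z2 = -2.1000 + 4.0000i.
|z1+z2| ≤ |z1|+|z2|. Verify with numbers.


|z1| = sqrt(5.8^2 + 6^2) = sqrt(69.64) = 8.3451
|z2| = sqrt((-2.1)^2 + 4^2) = sqrt(20.41) = 4.5177
z1+z2 = 3.7000 + 10.0000i
|z1+z2| = sqrt(113.69) = 10.6626
|z1|+|z2| = 8.3451 + 4.5177 = 12.8628

|z1+z2| = 10.6626 ≤ |z1|+|z2| = 12.8628 (verified)


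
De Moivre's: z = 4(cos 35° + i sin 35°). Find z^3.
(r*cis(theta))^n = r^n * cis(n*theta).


r^3 = 4^3 = 64
n*theta = 3*35° = 105° = 105° (mod 360)
a = 64*cos(105°) = -16.5644
b = 64*sin(105°) = 61.8193

64 cis(105°) = -16.5644 + 61.8193i


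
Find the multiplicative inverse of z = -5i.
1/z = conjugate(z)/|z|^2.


|z|^2 = 0+25 = 25
1/z = (0 + 5i)/25

1/z = 0 + 0.2000i


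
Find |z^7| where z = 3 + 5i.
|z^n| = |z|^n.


|z| = sqrt(9+25) = sqrt(34) = 5.8310
|z^7| = |z|^7 = (sqrt(34))^7 = 34^3 * sqrt(34) = 39304*sqrt(34)

|z^7| = 39304*sqrt(34) ≈ 229179.7333


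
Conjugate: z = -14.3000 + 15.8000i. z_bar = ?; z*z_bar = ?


z_bar = -14.3000 - 15.8000i
z*z_bar = (-14.3)^2 + 15.8^2 = 204.49 + 249.64 = 454.13

z_bar = -14.3000 - 15.8000i, z*z_bar = 454.13


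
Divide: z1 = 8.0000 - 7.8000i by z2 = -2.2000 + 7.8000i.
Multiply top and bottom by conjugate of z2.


Conjugate of z2 = -2.2000 - 7.8000i
Numerator: (8.0000 - 7.8000i)(-2.2000 - 7.8000i) = -78.4400 - 45.2400i
Denominator: (-2.2)^2 + 7.8^2 = 65.68
Result = (-78.4400 - 45.2400i)/65.68

-1.1943 - 0.6888i


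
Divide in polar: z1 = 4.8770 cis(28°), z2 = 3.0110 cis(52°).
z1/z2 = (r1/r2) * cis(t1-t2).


r = 4.8770 / 3.0110 = 1.6197
theta = 28° - 52° = -24° = 336° (mod 360)

1.6197 cis(336°)


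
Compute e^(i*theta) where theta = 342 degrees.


cos(342°) = 0.9511
sin(342°) = -0.3090

e^(i*342°) = 0.9511 - 0.3090i


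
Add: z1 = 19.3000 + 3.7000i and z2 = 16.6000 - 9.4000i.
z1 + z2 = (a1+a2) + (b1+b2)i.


Real: 19.3 + 16.6 = 35.9
Imag: 3.7 - 9.4 = -5.7

35.9000 - 5.7000i


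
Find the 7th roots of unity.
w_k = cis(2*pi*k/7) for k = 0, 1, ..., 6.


The 7th roots of unity are cis(360k/7°) for k=0..6
Angle step = 360/7 = 51.4286°
Primitive root: cis(51.4286°)
Primitive root = 0.6235 + 0.7818i

7 roots at angles: 0°, 51.4286°, 102.8571°, 154.2857°, 205.7143°, 257.1429°, 308.5714°


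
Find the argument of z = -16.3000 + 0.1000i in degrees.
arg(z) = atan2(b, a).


Re = -16.3, Im = 0.1
arg = atan2(0.1, -16.3) = 179.6485 degrees

arg(z) = 179.6485 degrees


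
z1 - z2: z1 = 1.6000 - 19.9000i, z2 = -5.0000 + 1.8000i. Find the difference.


Real: 1.6 + 5 = 6.6
Imag: -19.9 - 1.8 = -21.7

6.6000 - 21.7000i


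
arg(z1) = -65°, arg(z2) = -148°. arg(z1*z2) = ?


arg(z1*z2) = -65° - 148° = -213°
Normalized to (-180°, 180°]: 147°

147°


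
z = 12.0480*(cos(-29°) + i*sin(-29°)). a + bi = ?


a = 12.0480*cos(-29°) = 12.0480*0.87462 = 10.5374
b = 12.0480*sin(-29°) = 12.0480*(-0.48481) = -5.8410

10.5374 - 5.8410i


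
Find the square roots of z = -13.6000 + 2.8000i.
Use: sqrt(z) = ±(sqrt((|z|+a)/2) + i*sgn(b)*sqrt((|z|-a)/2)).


|z| = sqrt(184.96+7.84) = 13.8852
sqrt((|z|+a)/2) = sqrt((13.8852+(-13.6))/2) = sqrt(0.1426) = 0.3777
sqrt((|z|-a)/2) = sqrt((13.8852-(-13.6))/2) = sqrt(13.7426) = 3.7071

±(0.3777 + 3.7071i) i.e. 0.3777 + 3.7071i and -0.3777 - 3.7071i


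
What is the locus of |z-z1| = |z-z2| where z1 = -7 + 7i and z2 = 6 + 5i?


Equal distances means the locus is the perpendicular bisector of z1 and z2.
Midpoint = ((-7+6)/2, (7+5)/2) = (-0.5000, 6.0000)

Perpendicular bisector through (-0.5000, 6.0000)


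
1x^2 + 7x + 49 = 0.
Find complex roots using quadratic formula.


disc = 7^2 - 4*1*49 = 49 - 196 = -147
sqrt(|disc|) = sqrt(147) = 12.1244
Real part = -7/(2*1) = -3.5000
Imag part = 12.1244/(2*1) = 6.0622

-3.5000 ± 6.0622i


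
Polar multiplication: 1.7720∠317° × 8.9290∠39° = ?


r = 1.7720 * 8.9290 = 15.8222
theta = 317° + 39° = 356° = 356° (mod 360)

15.8222 cis(356°)


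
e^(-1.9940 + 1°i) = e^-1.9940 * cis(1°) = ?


e^-1.9940 = 0.1361
cos(1°) = 0.9998
sin(1°) = 0.0175
Real = 0.1361*0.9998 = 0.1361
Imag = 0.1361*0.0175 = 0.0024

0.1361 + 0.0024i


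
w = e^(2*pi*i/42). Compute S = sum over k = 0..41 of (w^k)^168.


The roots are w_k = w^k with w = e^(2*pi*i/42), and (w^k)^168 = (w^168)^k.
So S = 1 + u + u^2 + ... + u^(41) with u = w^168.
168 = 4*42 + 0, so 168 is a multiple of 42 and u = (w^42)^4 = 1.
Every one of the 42 terms equals 1: S = 42

S = 42


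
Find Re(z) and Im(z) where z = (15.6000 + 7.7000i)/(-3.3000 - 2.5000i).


Multiply by conjugate: (15.6000 + 7.7000i)(-3.3000 + 2.5000i) / ((-3.3)^2 + (-2.5)^2)
Numerator real = 15.6*(-3.3) + 7.7*(-2.5) = -70.73
Numerator imag = 7.7*(-3.3) - 15.6*(-2.5) = 13.59
Denominator = 17.14
Re(z) = -70.73/17.14 = -4.1266
Im(z) = 13.59/17.14 = 0.7929

Re(z) = -4.1266, Im(z) = 0.7929


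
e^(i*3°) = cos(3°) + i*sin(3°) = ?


cos(3°) = 0.9986
sin(3°) = 0.0523

e^(i*3°) = 0.9986 + 0.0523i


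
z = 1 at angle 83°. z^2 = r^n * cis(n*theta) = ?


r^2 = 1^2 = 1
n*theta = 2*83° = 166° = 166° (mod 360)
a = 1*cos(166°) = -0.9703
b = 1*sin(166°) = 0.2419

1 cis(166°) = -0.9703 + 0.2419i


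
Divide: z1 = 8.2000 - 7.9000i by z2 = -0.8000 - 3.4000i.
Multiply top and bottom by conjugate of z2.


Conjugate of z2 = -0.8000 + 3.4000i
Numerator: (8.2000 - 7.9000i)(-0.8000 + 3.4000i) = 20.3000 + 34.2000i
Denominator: (-0.8)^2 + (-3.4)^2 = 12.2
Result = (20.3000 + 34.2000i)/12.2

1.6639 + 2.8033i


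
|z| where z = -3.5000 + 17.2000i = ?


|z| = sqrt((-3.5)^2 + 17.2^2) = sqrt(12.25 + 295.84) = sqrt(308.09) = 17.5525

|z| = 17.5525


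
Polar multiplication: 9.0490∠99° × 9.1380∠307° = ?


r = 9.0490 * 9.1380 = 82.6898
theta = 99° + 307° = 406° = 46° (mod 360)

82.6898 cis(46°)


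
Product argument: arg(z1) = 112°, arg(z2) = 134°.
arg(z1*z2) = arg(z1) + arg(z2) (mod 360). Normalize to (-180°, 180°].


arg(z1*z2) = 112° + 134° = 246°
Normalized to (-180°, 180°]: -114°

-114°


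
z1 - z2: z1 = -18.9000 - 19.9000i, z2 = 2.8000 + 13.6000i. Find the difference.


Real: -18.9 - 2.8 = -21.7
Imag: -19.9 - 13.6 = -33.5

-21.7000 - 33.5000i


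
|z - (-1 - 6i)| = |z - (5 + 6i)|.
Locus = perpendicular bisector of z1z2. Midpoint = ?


Equal distances means the locus is the perpendicular bisector of z1 and z2.
Midpoint = ((-1+5)/2, (-6+6)/2) = (2.0000, 0)

Perpendicular bisector through (2.0000, 0)


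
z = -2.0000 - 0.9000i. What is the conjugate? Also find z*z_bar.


z_bar = -2.0000 + 0.9000i
z*z_bar = (-2)^2 + (-0.9)^2 = 4 + 0.81 = 4.81

z_bar = -2.0000 + 0.9000i, z*z_bar = 4.81


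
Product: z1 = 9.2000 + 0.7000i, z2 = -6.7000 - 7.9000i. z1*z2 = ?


Real = 9.2*(-6.7) - 0.7*(-7.9) = -61.64 - (-5.53) = -56.11
Imag = 9.2*(-7.9) - (6.7)*0.7 = -72.68 - (4.69) = -77.37

-56.1100 - 77.3700i


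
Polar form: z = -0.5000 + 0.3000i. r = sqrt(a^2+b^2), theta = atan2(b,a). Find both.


r = sqrt(0.25+0.09) = sqrt(0.34) = 0.5831
theta = atan2(0.3, -0.5) = 149.0362 degrees

r = 0.5831, theta = 149.0362 degrees


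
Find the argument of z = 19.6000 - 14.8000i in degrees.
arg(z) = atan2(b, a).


Re = 19.6, Im = -14.8
arg = atan2(-14.8, 19.6) = -37.0565 degrees

arg(z) = -37.0565 degrees


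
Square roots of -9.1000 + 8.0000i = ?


|z| = sqrt(82.81+64) = 12.1165
sqrt((|z|+a)/2) = sqrt((12.1165+(-9.1))/2) = sqrt(1.5083) = 1.2281
sqrt((|z|-a)/2) = sqrt((12.1165-(-9.1))/2) = sqrt(10.6083) = 3.2570

±(1.2281 + 3.2570i) i.e. 1.2281 + 3.2570i and -1.2281 - 3.2570i


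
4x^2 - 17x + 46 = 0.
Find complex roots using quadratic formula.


disc = (-17)^2 - 4*4*46 = 289 - 736 = -447
sqrt(|disc|) = sqrt(447) = 21.1424
Real part = 17/(2*4) = 2.1250
Imag part = 21.1424/(2*4) = 2.6428

2.1250 ± 2.6428i


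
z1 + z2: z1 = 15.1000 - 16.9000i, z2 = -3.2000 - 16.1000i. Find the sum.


Real: 15.1 - 3.2 = 11.9
Imag: -16.9 - 16.1 = -33

11.9000 - 33.0000i


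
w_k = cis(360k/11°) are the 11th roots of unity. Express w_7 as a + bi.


Angle = 360*7/11 = 229.0909°
a = cos(229.0909°) = -0.6549
b = sin(229.0909°) = -0.7557

-0.6549 - 0.7557i


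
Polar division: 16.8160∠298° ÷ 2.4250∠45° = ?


r = 16.8160 / 2.4250 = 6.9344
theta = 298° - 45° = 253° = 253° (mod 360)

6.9344 cis(253°)


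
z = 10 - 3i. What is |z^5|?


|z| = sqrt(100+9) = sqrt(109) = 10.4403
|z^5| = |z|^5 = (sqrt(109))^5 = 109^2 * sqrt(109) = 11881*sqrt(109)

|z^5| = 11881*sqrt(109) ≈ 124041.2816


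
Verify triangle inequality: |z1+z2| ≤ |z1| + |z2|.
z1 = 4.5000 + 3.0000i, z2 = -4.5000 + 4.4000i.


|z1| = sqrt(4.5^2 + 3^2) = sqrt(29.25) = 5.4083
|z2| = sqrt((-4.5)^2 + 4.4^2) = sqrt(39.61) = 6.2936
z1+z2 = 7.4000i
|z1+z2| = sqrt(54.76) = 7.4000
|z1|+|z2| = 5.4083 + 6.2936 = 11.7019

|z1+z2| = 7.4000 ≤ |z1|+|z2| = 11.7019 (verified)


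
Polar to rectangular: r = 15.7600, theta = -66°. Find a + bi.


a = 15.7600*cos(-66°) = 15.7600*0.40674 = 6.4102
b = 15.7600*sin(-66°) = 15.7600*(-0.91355) = -14.3975

6.4102 - 14.3975i


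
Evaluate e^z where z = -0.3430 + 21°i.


e^-0.3430 = 0.7096
cos(21°) = 0.9336
sin(21°) = 0.3584
Real = 0.7096*0.9336 = 0.6625
Imag = 0.7096*0.3584 = 0.2543

0.6625 + 0.2543i


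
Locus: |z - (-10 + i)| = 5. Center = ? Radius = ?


|z - z0| = r is a circle with center z0 and radius r.
Center = (-10, 1), radius = 5

Circle with center (-10, 1) and radius 5


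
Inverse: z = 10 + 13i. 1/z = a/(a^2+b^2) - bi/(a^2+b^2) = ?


|z|^2 = 100+169 = 269
1/z = (10 - 13i)/269

1/z = 0.0372 - 0.0483i


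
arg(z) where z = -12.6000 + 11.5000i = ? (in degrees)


Re = -12.6, Im = 11.5
arg = atan2(11.5, -12.6) = 137.6133 degrees

arg(z) = 137.6133 degrees


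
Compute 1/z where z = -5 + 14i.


|z|^2 = 25+196 = 221
1/z = (-5 - 14i)/221

1/z = -0.0226 - 0.0633i


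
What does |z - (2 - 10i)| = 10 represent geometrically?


|z - z0| = r is a circle with center z0 and radius r.
Center = (2, -10), radius = 10

Circle with center (2, -10) and radius 10


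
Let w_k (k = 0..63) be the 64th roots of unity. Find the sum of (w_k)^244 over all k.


The roots are w_k = w^k with w = e^(2*pi*i/64), and (w^k)^244 = (w^244)^k.
So S = 1 + u + u^2 + ... + u^(63) with u = w^244.
244 = 3*64 + 52, so 244 is not a multiple of 64: u = (w^64)^3 * w^52 = w^52 ≠ 1 (w is a primitive 64th root), while u^64 = (w^64)^244 = 1.
Geometric series: S = (1 - u^64)/(1 - u) = (1 - 1)/(1 - u) = 0

S = 0


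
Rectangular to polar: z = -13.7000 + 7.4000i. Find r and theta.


r = sqrt(187.69+54.76) = sqrt(242.45) = 15.5708
theta = atan2(7.4, -13.7) = 151.6245 degrees

r = 15.5708, theta = 151.6245 degrees


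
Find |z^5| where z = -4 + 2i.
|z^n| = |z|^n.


|z| = sqrt(16+4) = sqrt(20) = 4.4721
|z^5| = |z|^5 = (sqrt(20))^5 = 20^2 * sqrt(20) = 400*sqrt(20)

|z^5| = 400*sqrt(20) ≈ 1788.8544


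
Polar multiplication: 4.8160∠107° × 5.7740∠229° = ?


r = 4.8160 * 5.7740 = 27.8076
theta = 107° + 229° = 336° = 336° (mod 360)

27.8076 cis(336°)


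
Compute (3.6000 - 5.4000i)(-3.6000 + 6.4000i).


Real = 3.6*(-3.6) - (-5.4)*6.4 = -12.96 - (-34.56) = 21.6
Imag = 3.6*6.4 - (3.6)*(-5.4) = 23.04 + 19.44 = 42.48

21.6000 + 42.4800i


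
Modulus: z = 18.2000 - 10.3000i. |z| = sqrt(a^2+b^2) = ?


|z| = sqrt(18.2^2 + (-10.3)^2) = sqrt(331.24 + 106.09) = sqrt(437.33) = 20.9124

|z| = 20.9124


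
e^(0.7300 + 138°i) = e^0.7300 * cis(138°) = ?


e^0.7300 = 2.0751
cos(138°) = -0.74314
sin(138°) = 0.66913
Real = 2.0751*(-0.74314) = -1.5421
Imag = 2.0751*0.66913 = 1.3885

-1.5421 + 1.3885i


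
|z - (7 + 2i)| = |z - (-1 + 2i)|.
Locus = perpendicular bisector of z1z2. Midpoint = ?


Equal distances means the locus is the perpendicular bisector of z1 and z2.
Midpoint = ((7+(-1))/2, (2+2)/2) = (3.0000, 2.0000)

Perpendicular bisector through (3.0000, 2.0000)


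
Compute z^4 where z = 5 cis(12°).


r^4 = 5^4 = 625
n*theta = 4*12° = 48° = 48° (mod 360)
a = 625*cos(48°) = 418.2066
b = 625*sin(48°) = 464.4655

625 cis(48°) = 418.2066 + 464.4655i


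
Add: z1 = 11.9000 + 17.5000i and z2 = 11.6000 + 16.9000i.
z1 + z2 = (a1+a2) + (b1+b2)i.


Real: 11.9 + 11.6 = 23.5
Imag: 17.5 + 16.9 = 34.4

23.5000 + 34.4000i


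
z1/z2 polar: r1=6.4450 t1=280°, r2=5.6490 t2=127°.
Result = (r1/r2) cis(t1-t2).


r = 6.4450 / 5.6490 = 1.1409
theta = 280° - 127° = 153° = 153° (mod 360)

1.1409 cis(153°)


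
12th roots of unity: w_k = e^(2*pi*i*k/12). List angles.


The 12th roots of unity are cis(360k/12°) for k=0..11
Angle step = 360/12 = 30°
Primitive root: cis(30°)
Primitive root = 0.8660 + 0.5000i

12 roots at angles: 0°, 30°, 60°, 90°, 120°, 150°, 180°, 210°, 240°, 270°, 300°, 330°


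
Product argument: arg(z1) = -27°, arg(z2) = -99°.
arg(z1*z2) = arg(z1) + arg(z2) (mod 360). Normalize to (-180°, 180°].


arg(z1*z2) = -27° - 99° = -126°
Normalized to (-180°, 180°]: -126°

-126°


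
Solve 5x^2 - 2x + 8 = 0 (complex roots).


disc = (-2)^2 - 4*5*8 = 4 - 160 = -156
sqrt(|disc|) = sqrt(156) = 12.4900
Real part = 2/(2*5) = 0.2000
Imag part = 12.4900/(2*5) = 1.2490

0.2000 ± 1.2490i


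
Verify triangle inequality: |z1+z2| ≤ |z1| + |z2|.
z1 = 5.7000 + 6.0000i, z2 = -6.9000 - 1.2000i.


|z1| = sqrt(5.7^2 + 6^2) = sqrt(68.49) = 8.2759
|z2| = sqrt((-6.9)^2 + (-1.2)^2) = sqrt(49.05) = 7.0036
z1+z2 = -1.2000 + 4.8000i
|z1+z2| = sqrt(24.48) = 4.9477
|z1|+|z2| = 8.2759 + 7.0036 = 15.2795

|z1+z2| = 4.9477 ≤ |z1|+|z2| = 15.2795 (verified)


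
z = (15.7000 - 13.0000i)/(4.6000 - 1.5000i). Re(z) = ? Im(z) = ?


Multiply by conjugate: (15.7000 - 13.0000i)(4.6000 + 1.5000i) / (4.6^2 + (-1.5)^2)
Numerator real = 15.7*4.6 - (13)*(-1.5) = 91.72
Numerator imag = -13*4.6 - 15.7*(-1.5) = -36.25
Denominator = 23.41
Re(z) = 91.72/23.41 = 3.9180
Im(z) = -36.25/23.41 = -1.5485

Re(z) = 3.9180, Im(z) = -1.5485


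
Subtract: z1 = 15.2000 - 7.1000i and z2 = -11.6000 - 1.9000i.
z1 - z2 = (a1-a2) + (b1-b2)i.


Real: 15.2 + 11.6 = 26.8
Imag: -7.1 + 1.9 = -5.2

26.8000 - 5.2000i


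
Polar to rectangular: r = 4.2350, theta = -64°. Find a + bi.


a = 4.2350*cos(-64°) = 4.2350*0.43837 = 1.8565
b = 4.2350*sin(-64°) = 4.2350*(-0.8988) = -3.8064

1.8565 - 3.8064i


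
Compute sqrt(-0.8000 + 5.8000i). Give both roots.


|z| = sqrt(0.64+33.64) = 5.8549
sqrt((|z|+a)/2) = sqrt((5.8549+(-0.8))/2) = sqrt(2.5275) = 1.5898
sqrt((|z|-a)/2) = sqrt((5.8549-(-0.8))/2) = sqrt(3.3275) = 1.8241

±(1.5898 + 1.8241i) i.e. 1.5898 + 1.8241i and -1.5898 - 1.8241i


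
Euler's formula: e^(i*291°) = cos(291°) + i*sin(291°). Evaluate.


cos(291°) = 0.3584
sin(291°) = -0.9336

e^(i*291°) = 0.3584 - 0.9336i


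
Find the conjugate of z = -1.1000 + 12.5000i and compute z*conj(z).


z_bar = -1.1000 - 12.5000i
z*z_bar = (-1.1)^2 + 12.5^2 = 1.21 + 156.25 = 157.46

z_bar = -1.1000 - 12.5000i, z*z_bar = 157.46


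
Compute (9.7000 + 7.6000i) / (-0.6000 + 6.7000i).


Conjugate of z2 = -0.6000 - 6.7000i
Numerator: (9.7000 + 7.6000i)(-0.6000 - 6.7000i) = 45.1000 - 69.5500i
Denominator: (-0.6)^2 + 6.7^2 = 45.25
Result = (45.1000 - 69.5500i)/45.25

0.9967 - 1.5370i


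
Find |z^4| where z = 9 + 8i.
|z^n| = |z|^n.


|z| = sqrt(81+64) = sqrt(145) = 12.0416
|z^4| = |z|^4 = (sqrt(145))^4 = 145^2 = 21025

|z^4| = 21025


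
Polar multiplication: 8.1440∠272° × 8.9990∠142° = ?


r = 8.1440 * 8.9990 = 73.2879
theta = 272° + 142° = 414° = 54° (mod 360)

73.2879 cis(54°)


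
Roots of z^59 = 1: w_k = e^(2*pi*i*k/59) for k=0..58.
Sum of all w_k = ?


The sum of all 59th roots of unity is 0.
Geometric series: (1 - w^59)/(1 - w) = (1-1)/(1-w) = 0 since w^59 = 1, w ≠ 1.
Alternatively: coefficient of z^58 in z^59 - 1 is 0.

0


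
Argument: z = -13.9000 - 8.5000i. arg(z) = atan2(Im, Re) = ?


Re = -13.9, Im = -8.5
arg = atan2(-8.5, -13.9) = -148.5538 degrees

arg(z) = -148.5538 degrees


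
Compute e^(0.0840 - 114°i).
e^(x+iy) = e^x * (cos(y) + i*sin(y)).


e^0.0840 = 1.0876
cos(-114°) = -0.40674
sin(-114°) = -0.91355
Real = 1.0876*(-0.40674) = -0.4424
Imag = 1.0876*(-0.91355) = -0.9936

-0.4424 - 0.9936i


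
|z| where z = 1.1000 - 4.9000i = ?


|z| = sqrt(1.1^2 + (-4.9)^2) = sqrt(1.21 + 24.01) = sqrt(25.22) = 5.0220

|z| = 5.0220


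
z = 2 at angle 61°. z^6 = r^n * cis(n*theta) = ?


r^6 = 2^6 = 64
n*theta = 6*61° = 366° = 6° (mod 360)
a = 64*cos(6°) = 63.6494
b = 64*sin(6°) = 6.6898

64 cis(6°) = 63.6494 + 6.6898i


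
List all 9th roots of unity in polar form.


The 9th roots of unity are cis(360k/9°) for k=0..8
Angle step = 360/9 = 40°
Primitive root: cis(40°)
Primitive root = 0.7660 + 0.6428i

9 roots at angles: 0°, 40°, 80°, 120°, 160°, 200°, 240°, 280°, 320°


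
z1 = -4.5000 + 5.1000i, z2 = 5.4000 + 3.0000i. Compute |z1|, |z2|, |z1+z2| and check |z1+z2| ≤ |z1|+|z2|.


|z1| = sqrt((-4.5)^2 + 5.1^2) = sqrt(46.26) = 6.8015
|z2| = sqrt(5.4^2 + 3^2) = sqrt(38.16) = 6.1774
z1+z2 = 0.9000 + 8.1000i
|z1+z2| = sqrt(66.42) = 8.1498
|z1|+|z2| = 6.8015 + 6.1774 = 12.9789

|z1+z2| = 8.1498 ≤ |z1|+|z2| = 12.9789 (verified)


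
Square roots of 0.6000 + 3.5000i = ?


|z| = sqrt(0.36+12.25) = 3.5511
sqrt((|z|+a)/2) = sqrt((3.5511+0.6)/2) = sqrt(2.0755) = 1.4407
sqrt((|z|-a)/2) = sqrt((3.5511-0.6)/2) = sqrt(1.4755) = 1.2147

±(1.4407 + 1.2147i) i.e. 1.4407 + 1.2147i and -1.4407 - 1.2147i


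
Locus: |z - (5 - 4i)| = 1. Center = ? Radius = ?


|z - z0| = r is a circle with center z0 and radius r.
Center = (5, -4), radius = 1

Circle with center (5, -4) and radius 1


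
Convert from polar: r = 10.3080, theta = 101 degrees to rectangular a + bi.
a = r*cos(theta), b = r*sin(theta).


a = 10.3080*cos(101°) = 10.3080*(-0.19081) = -1.9669
b = 10.3080*sin(101°) = 10.3080*0.98163 = 10.1186

-1.9669 + 10.1186i


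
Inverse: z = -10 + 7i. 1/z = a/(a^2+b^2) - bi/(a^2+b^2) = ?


|z|^2 = 100+49 = 149
1/z = (-10 - 7i)/149

1/z = -0.0671 - 0.0470i


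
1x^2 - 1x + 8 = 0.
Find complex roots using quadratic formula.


disc = (-1)^2 - 4*1*8 = 1 - 32 = -31
sqrt(|disc|) = sqrt(31) = 5.5678
Real part = 1/(2*1) = 0.5000
Imag part = 5.5678/(2*1) = 2.7839

0.5000 ± 2.7839i


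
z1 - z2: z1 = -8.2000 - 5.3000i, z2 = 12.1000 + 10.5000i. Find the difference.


Real: -8.2 - 12.1 = -20.3
Imag: -5.3 - 10.5 = -15.8

-20.3000 - 15.8000i


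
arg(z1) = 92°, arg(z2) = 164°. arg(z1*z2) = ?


arg(z1*z2) = 92° + 164° = 256°
Normalized to (-180°, 180°]: -104°

-104°


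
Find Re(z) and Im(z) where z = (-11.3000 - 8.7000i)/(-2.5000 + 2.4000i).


Multiply by conjugate: (-11.3000 - 8.7000i)(-2.5000 - 2.4000i) / ((-2.5)^2 + 2.4^2)
Numerator real = -11.3*(-2.5) - (8.7)*2.4 = 7.37
Numerator imag = -8.7*(-2.5) - (-11.3)*2.4 = 48.87
Denominator = 12.01
Re(z) = 7.37/12.01 = 0.6137
Im(z) = 48.87/12.01 = 4.0691

Re(z) = 0.6137, Im(z) = 4.0691


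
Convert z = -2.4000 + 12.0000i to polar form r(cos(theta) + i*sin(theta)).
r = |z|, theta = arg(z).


r = sqrt(5.76+144) = sqrt(149.76) = 12.2376
theta = atan2(12, -2.4) = 101.3099 degrees

r = 12.2376, theta = 101.3099 degrees


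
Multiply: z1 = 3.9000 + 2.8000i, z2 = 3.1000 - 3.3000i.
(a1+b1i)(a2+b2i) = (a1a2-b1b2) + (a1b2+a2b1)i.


Real = 3.9*3.1 - 2.8*(-3.3) = 12.09 - (-9.24) = 21.33
Imag = 3.9*(-3.3) + 3.1*2.8 = -12.87 + 8.68 = -4.19

21.3300 - 4.1900i


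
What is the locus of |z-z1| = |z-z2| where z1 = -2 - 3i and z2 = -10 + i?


Equal distances means the locus is the perpendicular bisector of z1 and z2.
Midpoint = ((-2+(-10))/2, (-3+1)/2) = (-6.0000, -1.0000)

Perpendicular bisector through (-6.0000, -1.0000)
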